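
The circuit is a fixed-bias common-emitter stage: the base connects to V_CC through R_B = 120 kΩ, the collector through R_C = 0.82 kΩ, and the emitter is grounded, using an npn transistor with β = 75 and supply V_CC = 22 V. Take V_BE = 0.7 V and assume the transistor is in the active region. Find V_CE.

Base loop: V_CC = I_B·R_B + V_BE, so I_B = (22 − 0.7)/120 kΩ = 0.178 mA.
In the active region I_C = β·I_B = 75 × 0.178 = 13.3 mA.
Collector loop: V_CE = V_CC − I_C·R_C = 22 − 13.3×0.82 = 11.1 V.
Since V_CE = 11.1 V > V_CE(sat) ≈ 0.2 V, the transistor is in the active region as assumed.

V_CE ≈ 11 V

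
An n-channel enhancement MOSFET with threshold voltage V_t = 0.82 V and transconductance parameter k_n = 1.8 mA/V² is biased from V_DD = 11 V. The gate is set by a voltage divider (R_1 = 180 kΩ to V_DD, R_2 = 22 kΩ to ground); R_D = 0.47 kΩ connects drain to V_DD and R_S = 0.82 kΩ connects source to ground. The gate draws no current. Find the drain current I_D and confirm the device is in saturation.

I_D ≈ 0.085 mA

V_G = V_DD·R_2/(R_1+R_2) = 11×22/202 = 1.2 V.
Assume saturation: I_D = (k_n/2)(V_GS − V_t)² with V_GS = V_G − I_D·R_S = 1.2 − 0.82·I_D.
Substituting gives 0.605·I_D² − 1.56·I_D + 0.129 = 0, with roots I_D = 0.0854 or 2.49 mA.
The root I_D = 2.49 mA gives V_GS = -0.843 V ≤ V_t, so take I_D = 0.0854 mA.
Then V_GS = 1.13 V and V_DS = V_DD − I_D(R_D+R_S) = 11 − 0.0854×1.29 = 10.9 V.
Saturation requires V_DS ≥ V_GS − V_t = 0.308 V; 10.9 ≥ 0.308 ✓.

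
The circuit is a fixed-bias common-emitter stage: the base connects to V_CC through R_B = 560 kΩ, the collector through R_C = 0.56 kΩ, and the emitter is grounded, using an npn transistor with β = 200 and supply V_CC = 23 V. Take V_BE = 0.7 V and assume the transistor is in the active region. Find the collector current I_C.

I_C ≈ 8 mA

Base loop: V_CC = I_B·R_B + V_BE, so I_B = (23 − 0.7)/560 kΩ = 0.0398 mA.
In the active region I_C = β·I_B = 200 × 0.0398 = 7.96 mA.
Collector loop: V_CE = V_CC − I_C·R_C = 23 − 7.96×0.56 = 18.5 V.
Since V_CE = 18.5 V > V_CE(sat) ≈ 0.2 V, the transistor is in the active region as assumed.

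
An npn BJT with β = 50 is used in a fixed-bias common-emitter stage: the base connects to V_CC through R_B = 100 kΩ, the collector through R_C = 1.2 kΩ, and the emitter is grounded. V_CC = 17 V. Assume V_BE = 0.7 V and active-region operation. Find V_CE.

V_CE ≈ 7.2 V

Base loop: V_CC = I_B·R_B + V_BE, so I_B = (17 − 0.7)/100 kΩ = 0.163 mA.
In the active region I_C = β·I_B = 50 × 0.163 = 8.15 mA.
Collector loop: V_CE = V_CC − I_C·R_C = 17 − 8.15×1.2 = 7.22 V.
Since V_CE = 7.22 V > V_CE(sat) ≈ 0.2 V, the transistor is in the active region as assumed.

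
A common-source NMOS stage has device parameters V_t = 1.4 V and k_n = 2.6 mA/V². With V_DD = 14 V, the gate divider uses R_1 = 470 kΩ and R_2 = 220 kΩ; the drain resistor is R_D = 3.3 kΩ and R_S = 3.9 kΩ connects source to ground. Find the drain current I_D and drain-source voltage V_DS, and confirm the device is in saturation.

V_G = V_DD·R_2/(R_1+R_2) = 14×220/690 = 4.46 V.
Assume saturation: I_D = (k_n/2)(V_GS − V_t)² with V_GS = V_G − I_D·R_S = 4.46 − 3.9·I_D.
Substituting gives 19.8·I_D² − 32.1·I_D + 12.2 = 0, with roots I_D = 0.61 or 1.01 mA.
The root I_D = 1.01 mA gives V_GS = 0.518 V ≤ V_t, so take I_D = 0.61 mA.
Then V_GS = 2.08 V and V_DS = V_DD − I_D(R_D+R_S) = 14 − 0.61×7.2 = 9.61 V.
Saturation requires V_DS ≥ V_GS − V_t = 0.685 V; 9.61 ≥ 0.685 ✓.

I_D ≈ 0.61 mA, V_DS ≈ 9.6 V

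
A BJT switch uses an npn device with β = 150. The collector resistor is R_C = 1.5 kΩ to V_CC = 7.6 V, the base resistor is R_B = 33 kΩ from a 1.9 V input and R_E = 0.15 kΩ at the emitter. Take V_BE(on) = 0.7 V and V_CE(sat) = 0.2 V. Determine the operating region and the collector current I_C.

active; I_C ≈ 3.2 mA

Assume active. Base-emitter loop: I_B = (V_BB − V_BE)/(R_B + (β+1)R_E) = (1.9 − 0.7)/(33 + 151×0.15) = 0.0216 mA.
I_C = β·I_B = 150×0.0216 = 3.23 mA.
V_CE = V_CC − I_C·R_C − I_E·R_E = 7.6 − 3.23×1.5 − 3.26×0.15 = 2.26 V > V_CE(sat), so the active-region assumption holds.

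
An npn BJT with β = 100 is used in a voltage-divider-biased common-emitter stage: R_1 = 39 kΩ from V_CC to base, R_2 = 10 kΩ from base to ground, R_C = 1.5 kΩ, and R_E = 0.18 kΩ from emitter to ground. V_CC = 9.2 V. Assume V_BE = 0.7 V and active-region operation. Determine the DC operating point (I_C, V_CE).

I_C ≈ 4.5 mA, V_CE ≈ 1.6 V

Thevenize the base divider: V_Th = V_CC·R_2/(R_1+R_2) = 9.2×10/49 = 1.88 V, R_Th = R_1‖R_2 = 7.96 kΩ.
Base-emitter loop: V_Th = I_B·R_Th + V_BE + (β+1)I_B·R_E, so I_B = (1.88 − 0.7) / (7.96 + 101×0.18) = 0.045 mA.
I_C = β·I_B = 100×0.045 = 4.5 mA, and I_E = (β+1)I_B = 4.55 mA.
V_CE = V_CC − I_C·R_C − I_E·R_E = 9.2 − 4.5×1.5 − 4.55×0.18 = 1.62 V.
V_CE = 1.62 V > 0.2 V confirms active-region operation.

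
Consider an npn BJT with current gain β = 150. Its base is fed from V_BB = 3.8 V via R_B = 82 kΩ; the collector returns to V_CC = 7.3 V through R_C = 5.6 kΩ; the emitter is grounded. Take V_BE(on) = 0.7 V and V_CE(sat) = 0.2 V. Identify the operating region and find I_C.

saturation; I_C ≈ 1.3 mA

Assume active: I_B = (3.8 − 0.7)/82 = 0.0378 mA, giving I_C = β·I_B = 5.67 mA.
But then V_CE = 7.3 − 5.67×5.6 = -24.5 V < V_CE(sat) = 0.2 V — impossible in the active region.
So the transistor is saturated. With V_CE = 0.2 V, I_C = (V_CC − 0.2)/R_C = 7.1/5.6 = 1.27 mA.
Check: β·I_B = 5.67 mA > I_C = 1.27 mA, confirming saturation.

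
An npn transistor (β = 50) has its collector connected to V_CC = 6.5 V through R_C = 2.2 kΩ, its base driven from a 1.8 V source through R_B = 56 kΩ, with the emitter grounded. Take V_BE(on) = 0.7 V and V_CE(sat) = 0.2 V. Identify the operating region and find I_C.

Assume active. Base-emitter loop: I_B = (V_BB − V_BE)/R_B = (1.8 − 0.7)/56 = 0.0196 mA.
I_C = β·I_B = 50×0.0196 = 0.982 mA.
V_CE = V_CC − I_C·R_C = 6.5 − 0.982×2.2 = 4.34 V > V_CE(sat), so the active-region assumption holds.

active; I_C ≈ 0.98 mA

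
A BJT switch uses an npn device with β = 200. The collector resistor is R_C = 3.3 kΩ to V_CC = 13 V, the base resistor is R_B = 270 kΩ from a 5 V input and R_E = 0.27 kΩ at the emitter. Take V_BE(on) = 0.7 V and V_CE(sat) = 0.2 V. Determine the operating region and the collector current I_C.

Assume active. Base-emitter loop: I_B = (V_BB − V_BE)/(R_B + (β+1)R_E) = (5 − 0.7)/(270 + 201×0.27) = 0.0133 mA.
I_C = β·I_B = 200×0.0133 = 2.65 mA.
V_CE = V_CC − I_C·R_C − I_E·R_E = 13 − 2.65×3.3 − 2.67×0.27 = 3.53 V > V_CE(sat), so the active-region assumption holds.

active; I_C ≈ 2.7 mA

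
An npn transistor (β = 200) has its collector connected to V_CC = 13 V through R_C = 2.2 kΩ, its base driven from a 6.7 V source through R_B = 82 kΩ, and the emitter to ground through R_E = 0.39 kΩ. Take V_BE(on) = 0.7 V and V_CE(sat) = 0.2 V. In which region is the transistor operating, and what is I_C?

saturation; I_C ≈ 4.9 mA

Assume active: I_B = (6.7 − 0.7)/(82 + 201×0.39) = 0.0374 mA, I_C = β·I_B = 7.48 mA.
Then V_CE = 13 − 7.48×2.2 − 7.52×0.39 = -6.39 V < 0.2 V — the active assumption fails.
Re-solve with V_CE = 0.2 V. KCL at the emitter: V_E/R_E = (V_BB−0.7−V_E)/R_B + (V_CC−0.2−V_E)/R_C, giving V_E = 1.94 V.
I_C = (V_CC − 0.2 − V_E)/R_C = (12.8 − 1.94)/2.2 = 4.93 mA.
Check: I_B = (6 − 1.94)/82 = 0.0495 mA, and β·I_B = 9.89 mA > I_C, confirming saturation.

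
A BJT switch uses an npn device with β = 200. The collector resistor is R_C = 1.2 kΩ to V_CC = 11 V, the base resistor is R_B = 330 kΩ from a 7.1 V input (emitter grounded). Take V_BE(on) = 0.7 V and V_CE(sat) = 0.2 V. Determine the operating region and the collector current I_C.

active; I_C ≈ 3.9 mA

Assume active. Base-emitter loop: I_B = (V_BB − V_BE)/R_B = (7.1 − 0.7)/330 = 0.0194 mA.
I_C = β·I_B = 200×0.0194 = 3.88 mA.
V_CE = V_CC − I_C·R_C = 11 − 3.88×1.2 = 6.35 V > V_CE(sat), so the active-region assumption holds.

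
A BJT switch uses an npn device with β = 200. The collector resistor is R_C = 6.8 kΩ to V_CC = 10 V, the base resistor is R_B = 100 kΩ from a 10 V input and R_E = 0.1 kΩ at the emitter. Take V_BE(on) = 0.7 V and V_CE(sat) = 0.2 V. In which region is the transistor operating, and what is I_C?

saturation; I_C ≈ 1.4 mA

Assume active: I_B = (10 − 0.7)/(100 + 201×0.1) = 0.0774 mA, I_C = β·I_B = 15.5 mA.
Then V_CE = 10 − 15.5×6.8 − 15.6×0.1 = -96.9 V < 0.2 V — the active assumption fails.
Re-solve with V_CE = 0.2 V. KCL at the emitter: V_E/R_E = (V_BB−0.7−V_E)/R_B + (V_CC−0.2−V_E)/R_C, giving V_E = 0.151 V.
I_C = (V_CC − 0.2 − V_E)/R_C = (9.8 − 0.151)/6.8 = 1.42 mA.
Check: I_B = (9.3 − 0.151)/100 = 0.0915 mA, and β·I_B = 18.3 mA > I_C, confirming saturation.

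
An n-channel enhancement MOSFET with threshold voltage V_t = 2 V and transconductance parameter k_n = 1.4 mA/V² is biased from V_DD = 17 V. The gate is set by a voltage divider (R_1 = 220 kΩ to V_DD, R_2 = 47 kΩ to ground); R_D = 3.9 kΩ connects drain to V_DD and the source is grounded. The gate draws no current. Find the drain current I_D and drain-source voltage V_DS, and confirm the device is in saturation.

V_G = V_DD·R_2/(R_1+R_2) = 17×47/267 = 2.99 V. With the source grounded, V_GS = V_G = 2.99 V.
Assume saturation: I_D = (k_n/2)(V_GS − V_t)² = (1.4/2)×(2.99 − 2)² = 0.7×0.993² = 0.69 mA.
V_DS = V_DD − I_D·R_D = 17 − 0.69×3.9 = 14.3 V.
Saturation requires V_DS ≥ V_GS − V_t = 0.993 V; 14.3 ≥ 0.993 ✓.

I_D ≈ 0.69 mA, V_DS ≈ 14 V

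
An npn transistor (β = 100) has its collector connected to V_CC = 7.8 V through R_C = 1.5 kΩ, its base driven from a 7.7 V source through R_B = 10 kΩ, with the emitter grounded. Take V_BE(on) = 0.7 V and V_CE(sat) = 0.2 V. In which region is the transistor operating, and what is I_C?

saturation; I_C ≈ 5.1 mA

Assume active: I_B = (7.7 − 0.7)/10 = 0.7 mA, giving I_C = β·I_B = 70 mA.
But then V_CE = 7.8 − 70×1.5 = -97.2 V < V_CE(sat) = 0.2 V — impossible in the active region.
So the transistor is saturated. With V_CE = 0.2 V, I_C = (V_CC − 0.2)/R_C = 7.6/1.5 = 5.07 mA.
Check: β·I_B = 70 mA > I_C = 5.07 mA, confirming saturation.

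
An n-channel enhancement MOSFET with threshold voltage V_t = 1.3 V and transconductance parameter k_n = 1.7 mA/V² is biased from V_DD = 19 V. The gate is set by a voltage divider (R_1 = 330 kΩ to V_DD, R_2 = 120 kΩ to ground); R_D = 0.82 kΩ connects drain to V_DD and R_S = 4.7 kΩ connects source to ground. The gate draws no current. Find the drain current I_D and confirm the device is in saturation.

V_G = V_DD·R_2/(R_1+R_2) = 19×120/450 = 5.07 V.
Assume saturation: I_D = (k_n/2)(V_GS − V_t)² with V_GS = V_G − I_D·R_S = 5.07 − 4.7·I_D.
Substituting gives 18.8·I_D² − 31.1·I_D + 12.1 = 0, with roots I_D = 0.62 or 1.04 mA.
The root I_D = 1.04 mA gives V_GS = 0.196 V ≤ V_t, so take I_D = 0.62 mA.
Then V_GS = 2.15 V and V_DS = V_DD − I_D(R_D+R_S) = 19 − 0.62×5.52 = 15.6 V.
Saturation requires V_DS ≥ V_GS − V_t = 0.854 V; 15.6 ≥ 0.854 ✓.

I_D ≈ 0.62 mA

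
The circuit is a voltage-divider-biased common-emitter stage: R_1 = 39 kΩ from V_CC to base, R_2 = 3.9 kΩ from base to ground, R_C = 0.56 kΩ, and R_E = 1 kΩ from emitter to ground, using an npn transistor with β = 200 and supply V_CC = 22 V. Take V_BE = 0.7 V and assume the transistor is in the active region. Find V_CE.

V_CE ≈ 20 V

Thevenize the base divider: V_Th = V_CC·R_2/(R_1+R_2) = 22×3.9/42.9 = 2 V, R_Th = R_1‖R_2 = 3.55 kΩ.
Base-emitter loop: V_Th = I_B·R_Th + V_BE + (β+1)I_B·R_E, so I_B = (2 − 0.7) / (3.55 + 201×1) = 0.00636 mA.
I_C = β·I_B = 200×0.00636 = 1.27 mA, and I_E = (β+1)I_B = 1.28 mA.
V_CE = V_CC − I_C·R_C − I_E·R_E = 22 − 1.27×0.56 − 1.28×1 = 20 V.
V_CE = 20 V > 0.2 V confirms active-region operation.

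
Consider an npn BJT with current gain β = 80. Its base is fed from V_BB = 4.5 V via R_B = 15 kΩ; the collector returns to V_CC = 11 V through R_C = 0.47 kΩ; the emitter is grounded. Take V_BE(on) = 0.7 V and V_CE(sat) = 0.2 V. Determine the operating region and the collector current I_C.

Assume active. Base-emitter loop: I_B = (V_BB − V_BE)/R_B = (4.5 − 0.7)/15 = 0.253 mA.
I_C = β·I_B = 80×0.253 = 20.3 mA.
V_CE = V_CC − I_C·R_C = 11 − 20.3×0.47 = 1.47 V > V_CE(sat), so the active-region assumption holds.

active; I_C ≈ 20 mA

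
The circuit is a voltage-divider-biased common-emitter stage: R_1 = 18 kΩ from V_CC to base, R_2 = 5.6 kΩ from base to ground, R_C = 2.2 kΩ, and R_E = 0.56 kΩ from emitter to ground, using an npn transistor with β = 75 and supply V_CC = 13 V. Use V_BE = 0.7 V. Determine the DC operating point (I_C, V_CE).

Thevenize the base divider: V_Th = V_CC·R_2/(R_1+R_2) = 13×5.6/23.6 = 3.08 V, R_Th = R_1‖R_2 = 4.27 kΩ.
Base-emitter loop: V_Th = I_B·R_Th + V_BE + (β+1)I_B·R_E, so I_B = (3.08 − 0.7) / (4.27 + 76×0.56) = 0.0509 mA.
I_C = β·I_B = 75×0.0509 = 3.82 mA, and I_E = (β+1)I_B = 3.87 mA.
V_CE = V_CC − I_C·R_C − I_E·R_E = 13 − 3.82×2.2 − 3.87×0.56 = 2.43 V.
V_CE = 2.43 V > 0.2 V confirms active-region operation.

I_C ≈ 3.8 mA, V_CE ≈ 2.4 V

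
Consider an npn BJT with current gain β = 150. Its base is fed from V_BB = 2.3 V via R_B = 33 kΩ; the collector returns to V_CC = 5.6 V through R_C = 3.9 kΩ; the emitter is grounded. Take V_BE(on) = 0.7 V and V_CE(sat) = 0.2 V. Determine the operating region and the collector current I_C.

Assume active: I_B = (2.3 − 0.7)/33 = 0.0485 mA, giving I_C = β·I_B = 7.27 mA.
But then V_CE = 5.6 − 7.27×3.9 = -22.8 V < V_CE(sat) = 0.2 V — impossible in the active region.
So the transistor is saturated. With V_CE = 0.2 V, I_C = (V_CC − 0.2)/R_C = 5.4/3.9 = 1.38 mA.
Check: β·I_B = 7.27 mA > I_C = 1.38 mA, confirming saturation.

saturation; I_C ≈ 1.4 mA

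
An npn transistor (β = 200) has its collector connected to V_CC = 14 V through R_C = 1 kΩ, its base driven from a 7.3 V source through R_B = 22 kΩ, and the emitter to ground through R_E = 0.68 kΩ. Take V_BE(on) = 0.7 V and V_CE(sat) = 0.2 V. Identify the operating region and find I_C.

saturation; I_C ≈ 8.2 mA

Assume active: I_B = (7.3 − 0.7)/(22 + 201×0.68) = 0.0416 mA, I_C = β·I_B = 8.32 mA.
Then V_CE = 14 − 8.32×1 − 8.36×0.68 = -0.00358 V < 0.2 V — the active assumption fails.
Re-solve with V_CE = 0.2 V. KCL at the emitter: V_E/R_E = (V_BB−0.7−V_E)/R_B + (V_CC−0.2−V_E)/R_C, giving V_E = 5.6 V.
I_C = (V_CC − 0.2 − V_E)/R_C = (13.8 − 5.6)/1 = 8.2 mA.
Check: I_B = (6.6 − 5.6)/22 = 0.0453 mA, and β·I_B = 9.05 mA > I_C, confirming saturation.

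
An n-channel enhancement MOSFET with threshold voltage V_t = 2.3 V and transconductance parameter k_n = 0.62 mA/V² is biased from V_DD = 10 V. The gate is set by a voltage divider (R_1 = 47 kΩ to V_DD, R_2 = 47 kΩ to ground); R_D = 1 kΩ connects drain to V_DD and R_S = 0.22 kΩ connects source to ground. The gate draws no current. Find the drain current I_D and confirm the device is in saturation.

I_D ≈ 1.7 mA

V_G = V_DD·R_2/(R_1+R_2) = 10×47/94 = 5 V.
Assume saturation: I_D = (k_n/2)(V_GS − V_t)² with V_GS = V_G − I_D·R_S = 5 − 0.22·I_D.
Substituting gives 0.015·I_D² − 1.37·I_D + 2.26 = 0, with roots I_D = 1.68 or 89.5 mA.
The root I_D = 89.5 mA gives V_GS = -14.7 V ≤ V_t, so take I_D = 1.68 mA.
Then V_GS = 4.63 V and V_DS = V_DD − I_D(R_D+R_S) = 10 − 1.68×1.22 = 7.95 V.
Saturation requires V_DS ≥ V_GS − V_t = 2.33 V; 7.95 ≥ 2.33 ✓.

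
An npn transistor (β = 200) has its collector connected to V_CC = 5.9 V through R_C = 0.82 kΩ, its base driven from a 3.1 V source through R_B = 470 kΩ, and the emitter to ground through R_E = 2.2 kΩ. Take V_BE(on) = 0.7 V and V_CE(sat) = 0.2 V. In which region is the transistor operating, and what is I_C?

Assume active. Base-emitter loop: I_B = (V_BB − V_BE)/(R_B + (β+1)R_E) = (3.1 − 0.7)/(470 + 201×2.2) = 0.00263 mA.
I_C = β·I_B = 200×0.00263 = 0.526 mA.
V_CE = V_CC − I_C·R_C − I_E·R_E = 5.9 − 0.526×0.82 − 0.529×2.2 = 4.31 V > V_CE(sat), so the active-region assumption holds.

active; I_C ≈ 0.53 mA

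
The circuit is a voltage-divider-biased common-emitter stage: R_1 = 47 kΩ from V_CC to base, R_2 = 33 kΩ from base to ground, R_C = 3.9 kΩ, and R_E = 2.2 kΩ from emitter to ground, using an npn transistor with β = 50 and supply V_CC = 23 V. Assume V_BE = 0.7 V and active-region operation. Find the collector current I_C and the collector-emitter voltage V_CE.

I_C ≈ 3.3 mA, V_CE ≈ 2.5 V

Thevenize the base divider: V_Th = V_CC·R_2/(R_1+R_2) = 23×33/80 = 9.49 V, R_Th = R_1‖R_2 = 19.4 kΩ.
Base-emitter loop: V_Th = I_B·R_Th + V_BE + (β+1)I_B·R_E, so I_B = (9.49 − 0.7) / (19.4 + 51×2.2) = 0.0668 mA.
I_C = β·I_B = 50×0.0668 = 3.34 mA, and I_E = (β+1)I_B = 3.41 mA.
V_CE = V_CC − I_C·R_C − I_E·R_E = 23 − 3.34×3.9 − 3.41×2.2 = 2.48 V.
V_CE = 2.48 V > 0.2 V confirms active-region operation.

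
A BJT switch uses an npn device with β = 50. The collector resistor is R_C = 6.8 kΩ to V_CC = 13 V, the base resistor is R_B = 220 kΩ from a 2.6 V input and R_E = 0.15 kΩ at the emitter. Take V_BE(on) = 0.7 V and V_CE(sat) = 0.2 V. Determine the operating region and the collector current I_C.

active; I_C ≈ 0.42 mA

Assume active. Base-emitter loop: I_B = (V_BB − V_BE)/(R_B + (β+1)R_E) = (2.6 − 0.7)/(220 + 51×0.15) = 0.00835 mA.
I_C = β·I_B = 50×0.00835 = 0.417 mA.
V_CE = V_CC − I_C·R_C − I_E·R_E = 13 − 0.417×6.8 − 0.426×0.15 = 10.1 V > V_CE(sat), so the active-region assumption holds.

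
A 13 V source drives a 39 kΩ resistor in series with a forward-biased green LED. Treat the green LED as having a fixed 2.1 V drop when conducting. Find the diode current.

I ≈ 0.28 mA

KVL around the loop: 13 = V_D + I·R = 2.1 + I × 39 kΩ.
So I = (13 − 2.1) / 39 kΩ = 10.9 / 39 = 0.279 mA.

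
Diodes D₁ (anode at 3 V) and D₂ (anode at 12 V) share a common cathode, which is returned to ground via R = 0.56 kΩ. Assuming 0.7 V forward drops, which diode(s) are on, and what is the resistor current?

Only D₂ conducts; I_R ≈ 20 mA

Assume both conduct. Then node N would need to be at both 3−0.7 = 2.3 V and 12−0.7 = 11.3 V, which is impossible.
Assume only D₂ conducts: V_N = 12 − 0.7 = 11.3 V, so I_R = 11.3/0.56 = 20.2 mA.
Check D₁: its anode-to-cathode voltage is 3 − 11.3 = -8.3 V < 0.7 V, so it is off. The assumption is consistent.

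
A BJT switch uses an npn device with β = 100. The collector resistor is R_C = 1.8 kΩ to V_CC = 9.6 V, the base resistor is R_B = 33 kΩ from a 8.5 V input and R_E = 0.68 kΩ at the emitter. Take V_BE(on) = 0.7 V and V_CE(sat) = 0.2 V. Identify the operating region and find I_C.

Assume active: I_B = (8.5 − 0.7)/(33 + 101×0.68) = 0.0767 mA, I_C = β·I_B = 7.67 mA.
Then V_CE = 9.6 − 7.67×1.8 − 7.75×0.68 = -9.48 V < 0.2 V — the active assumption fails.
Re-solve with V_CE = 0.2 V. KCL at the emitter: V_E/R_E = (V_BB−0.7−V_E)/R_B + (V_CC−0.2−V_E)/R_C, giving V_E = 2.65 V.
I_C = (V_CC − 0.2 − V_E)/R_C = (9.4 − 2.65)/1.8 = 3.75 mA.
Check: I_B = (7.8 − 2.65)/33 = 0.156 mA, and β·I_B = 15.6 mA > I_C, confirming saturation.

saturation; I_C ≈ 3.7 mA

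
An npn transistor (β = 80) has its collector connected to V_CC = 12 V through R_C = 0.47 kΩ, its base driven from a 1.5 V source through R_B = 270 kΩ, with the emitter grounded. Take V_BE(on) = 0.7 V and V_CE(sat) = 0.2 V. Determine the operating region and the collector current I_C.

Assume active. Base-emitter loop: I_B = (V_BB − V_BE)/R_B = (1.5 − 0.7)/270 = 0.00296 mA.
I_C = β·I_B = 80×0.00296 = 0.237 mA.
V_CE = V_CC − I_C·R_C = 12 − 0.237×0.47 = 11.9 V > V_CE(sat), so the active-region assumption holds.

active; I_C ≈ 0.24 mA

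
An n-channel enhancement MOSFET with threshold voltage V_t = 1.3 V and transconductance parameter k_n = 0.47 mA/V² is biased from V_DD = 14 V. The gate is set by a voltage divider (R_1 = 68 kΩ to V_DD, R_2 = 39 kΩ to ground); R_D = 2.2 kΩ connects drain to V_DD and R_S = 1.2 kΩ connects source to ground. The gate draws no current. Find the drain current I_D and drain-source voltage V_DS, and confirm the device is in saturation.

V_G = V_DD·R_2/(R_1+R_2) = 14×39/107 = 5.1 V.
Assume saturation: I_D = (k_n/2)(V_GS − V_t)² with V_GS = V_G − I_D·R_S = 5.1 − 1.2·I_D.
Substituting gives 0.338·I_D² − 3.14·I_D + 3.4 = 0, with roots I_D = 1.25 or 8.04 mA.
The root I_D = 8.04 mA gives V_GS = -4.55 V ≤ V_t, so take I_D = 1.25 mA.
Then V_GS = 3.6 V and V_DS = V_DD − I_D(R_D+R_S) = 14 − 1.25×3.4 = 9.76 V.
Saturation requires V_DS ≥ V_GS − V_t = 2.3 V; 9.76 ≥ 2.3 ✓.

I_D ≈ 1.2 mA, V_DS ≈ 9.8 V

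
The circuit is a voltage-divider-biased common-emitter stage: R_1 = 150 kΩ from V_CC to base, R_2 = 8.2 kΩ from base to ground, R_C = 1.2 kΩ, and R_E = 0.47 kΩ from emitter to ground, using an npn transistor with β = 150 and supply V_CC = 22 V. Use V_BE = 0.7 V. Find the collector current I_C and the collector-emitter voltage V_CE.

I_C ≈ 0.84 mA, V_CE ≈ 21 V

Thevenize the base divider: V_Th = V_CC·R_2/(R_1+R_2) = 22×8.2/158 = 1.14 V, R_Th = R_1‖R_2 = 7.77 kΩ.
Base-emitter loop: V_Th = I_B·R_Th + V_BE + (β+1)I_B·R_E, so I_B = (1.14 − 0.7) / (7.77 + 151×0.47) = 0.00559 mA.
I_C = β·I_B = 150×0.00559 = 0.839 mA, and I_E = (β+1)I_B = 0.844 mA.
V_CE = V_CC − I_C·R_C − I_E·R_E = 22 − 0.839×1.2 − 0.844×0.47 = 20.6 V.
V_CE = 20.6 V > 0.2 V confirms active-region operation.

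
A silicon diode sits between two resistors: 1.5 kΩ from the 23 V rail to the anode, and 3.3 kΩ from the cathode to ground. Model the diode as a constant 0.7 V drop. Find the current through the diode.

The two resistors are in series with the diode, so KVL gives 23 = I·1.5 + 0.7 + I·3.3.
I = (23 − 0.7) / (1.5 + 3.3) kΩ = 22.3 / 4.8 = 4.65 mA.

I ≈ 4.6 mA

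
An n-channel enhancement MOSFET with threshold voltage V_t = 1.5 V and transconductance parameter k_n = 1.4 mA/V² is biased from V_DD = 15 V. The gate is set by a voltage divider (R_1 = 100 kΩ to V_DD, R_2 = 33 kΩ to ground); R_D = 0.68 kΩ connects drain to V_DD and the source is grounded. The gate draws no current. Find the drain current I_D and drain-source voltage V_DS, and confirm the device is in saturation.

I_D ≈ 3.5 mA, V_DS ≈ 13 V

V_G = V_DD·R_2/(R_1+R_2) = 15×33/133 = 3.72 V. With the source grounded, V_GS = V_G = 3.72 V.
Assume saturation: I_D = (k_n/2)(V_GS − V_t)² = (1.4/2)×(3.72 − 1.5)² = 0.7×2.22² = 3.46 mA.
V_DS = V_DD − I_D·R_D = 15 − 3.46×0.68 = 12.7 V.
Saturation requires V_DS ≥ V_GS − V_t = 2.22 V; 12.7 ≥ 2.22 ✓.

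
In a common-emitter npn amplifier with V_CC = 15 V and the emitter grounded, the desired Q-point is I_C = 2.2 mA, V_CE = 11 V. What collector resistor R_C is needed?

R_C ≈ 1.8 kΩ

Collector loop: V_CC = I_C·R_C + V_CE.
R_C = (V_CC − V_CE)/I_C = (15 − 11)/2.2 = 1.82 kΩ.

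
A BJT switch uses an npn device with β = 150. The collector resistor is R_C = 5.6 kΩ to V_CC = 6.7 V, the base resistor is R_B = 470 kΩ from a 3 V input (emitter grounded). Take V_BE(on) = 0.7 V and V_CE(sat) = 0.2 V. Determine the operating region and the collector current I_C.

Assume active. Base-emitter loop: I_B = (V_BB − V_BE)/R_B = (3 − 0.7)/470 = 0.00489 mA.
I_C = β·I_B = 150×0.00489 = 0.734 mA.
V_CE = V_CC − I_C·R_C = 6.7 − 0.734×5.6 = 2.59 V > V_CE(sat), so the active-region assumption holds.

active; I_C ≈ 0.73 mA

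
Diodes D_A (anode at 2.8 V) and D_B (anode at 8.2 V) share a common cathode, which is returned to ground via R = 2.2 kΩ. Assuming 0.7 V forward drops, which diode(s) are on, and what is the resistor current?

Only D_B conducts; I_R ≈ 3.4 mA

Assume both conduct. Then node N would need to be at both 2.8−0.7 = 2.1 V and 8.2−0.7 = 7.5 V, which is impossible.
Assume only D_B conducts: V_N = 8.2 − 0.7 = 7.5 V, so I_R = 7.5/2.2 = 3.41 mA.
Check D_A: its anode-to-cathode voltage is 2.8 − 7.5 = -4.7 V < 0.7 V, so it is off. The assumption is consistent.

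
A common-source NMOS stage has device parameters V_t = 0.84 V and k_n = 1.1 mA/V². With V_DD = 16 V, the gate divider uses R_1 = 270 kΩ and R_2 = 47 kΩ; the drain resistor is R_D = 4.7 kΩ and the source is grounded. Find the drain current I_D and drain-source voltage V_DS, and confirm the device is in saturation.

I_D ≈ 1.3 mA, V_DS ≈ 9.9 V

V_G = V_DD·R_2/(R_1+R_2) = 16×47/317 = 2.37 V. With the source grounded, V_GS = V_G = 2.37 V.
Assume saturation: I_D = (k_n/2)(V_GS − V_t)² = (1.1/2)×(2.37 − 0.84)² = 0.55×1.53² = 1.29 mA.
V_DS = V_DD − I_D·R_D = 16 − 1.29×4.7 = 9.93 V.
Saturation requires V_DS ≥ V_GS − V_t = 1.53 V; 9.93 ≥ 1.53 ✓.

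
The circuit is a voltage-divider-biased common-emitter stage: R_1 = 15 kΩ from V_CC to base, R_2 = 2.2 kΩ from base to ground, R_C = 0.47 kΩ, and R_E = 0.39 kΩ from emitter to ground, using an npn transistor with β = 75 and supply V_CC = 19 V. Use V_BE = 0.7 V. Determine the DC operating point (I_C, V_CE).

I_C ≈ 4.1 mA, V_CE ≈ 15 V

Thevenize the base divider: V_Th = V_CC·R_2/(R_1+R_2) = 19×2.2/17.2 = 2.43 V, R_Th = R_1‖R_2 = 1.92 kΩ.
Base-emitter loop: V_Th = I_B·R_Th + V_BE + (β+1)I_B·R_E, so I_B = (2.43 − 0.7) / (1.92 + 76×0.39) = 0.0548 mA.
I_C = β·I_B = 75×0.0548 = 4.11 mA, and I_E = (β+1)I_B = 4.17 mA.
V_CE = V_CC − I_C·R_C − I_E·R_E = 19 − 4.11×0.47 − 4.17×0.39 = 15.4 V.
V_CE = 15.4 V > 0.2 V confirms active-region operation.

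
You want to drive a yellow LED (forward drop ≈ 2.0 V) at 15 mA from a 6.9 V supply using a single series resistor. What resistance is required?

R ≈ 0.33 kΩ

The resistor drops V_S − V_D = 6.9 − 2.0 = 4.9 V at 15 mA.
R = 4.9 V / 15 mA = 0.327 kΩ.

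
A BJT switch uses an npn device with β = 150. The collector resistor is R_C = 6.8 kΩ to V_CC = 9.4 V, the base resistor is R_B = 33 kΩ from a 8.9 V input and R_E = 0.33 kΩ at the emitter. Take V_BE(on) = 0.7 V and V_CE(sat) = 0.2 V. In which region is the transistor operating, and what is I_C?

Assume active: I_B = (8.9 − 0.7)/(33 + 151×0.33) = 0.099 mA, I_C = β·I_B = 14.8 mA.
Then V_CE = 9.4 − 14.8×6.8 − 14.9×0.33 = -96.5 V < 0.2 V — the active assumption fails.
Re-solve with V_CE = 0.2 V. KCL at the emitter: V_E/R_E = (V_BB−0.7−V_E)/R_B + (V_CC−0.2−V_E)/R_C, giving V_E = 0.499 V.
I_C = (V_CC − 0.2 − V_E)/R_C = (9.2 − 0.499)/6.8 = 1.28 mA.
Check: I_B = (8.2 − 0.499)/33 = 0.233 mA, and β·I_B = 35 mA > I_C, confirming saturation.

saturation; I_C ≈ 1.3 mA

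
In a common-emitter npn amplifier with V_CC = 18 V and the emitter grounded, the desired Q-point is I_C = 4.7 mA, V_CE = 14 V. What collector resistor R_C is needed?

Collector loop: V_CC = I_C·R_C + V_CE.
R_C = (V_CC − V_CE)/I_C = (18 − 14)/4.7 = 0.851 kΩ.

R_C ≈ 0.85 kΩ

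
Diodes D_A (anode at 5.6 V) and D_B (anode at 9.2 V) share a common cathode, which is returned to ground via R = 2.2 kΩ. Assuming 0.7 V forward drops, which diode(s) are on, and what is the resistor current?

Assume both conduct. Then node N would need to be at both 5.6−0.7 = 4.9 V and 9.2−0.7 = 8.5 V, which is impossible.
Assume only D_B conducts: V_N = 9.2 − 0.7 = 8.5 V, so I_R = 8.5/2.2 = 3.86 mA.
Check D_A: its anode-to-cathode voltage is 5.6 − 8.5 = -2.9 V < 0.7 V, so it is off. The assumption is consistent.

Only D_B conducts; I_R ≈ 3.9 mA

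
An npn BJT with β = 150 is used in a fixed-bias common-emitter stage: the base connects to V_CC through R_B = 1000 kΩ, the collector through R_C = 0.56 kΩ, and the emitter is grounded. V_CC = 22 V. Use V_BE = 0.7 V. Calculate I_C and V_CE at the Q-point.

Base loop: V_CC = I_B·R_B + V_BE, so I_B = (22 − 0.7)/1000 kΩ = 0.0213 mA.
In the active region I_C = β·I_B = 150 × 0.0213 = 3.19 mA.
Collector loop: V_CE = V_CC − I_C·R_C = 22 − 3.19×0.56 = 20.2 V.
Since V_CE = 20.2 V > V_CE(sat) ≈ 0.2 V, the transistor is in the active region as assumed.

I_C ≈ 3.2 mA, V_CE ≈ 20 V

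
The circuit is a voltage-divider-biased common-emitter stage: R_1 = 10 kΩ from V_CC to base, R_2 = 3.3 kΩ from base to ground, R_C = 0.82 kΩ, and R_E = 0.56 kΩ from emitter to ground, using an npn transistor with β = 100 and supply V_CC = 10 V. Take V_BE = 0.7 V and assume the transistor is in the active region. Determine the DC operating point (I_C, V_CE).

I_C ≈ 3 mA, V_CE ≈ 5.8 V

Thevenize the base divider: V_Th = V_CC·R_2/(R_1+R_2) = 10×3.3/13.3 = 2.48 V, R_Th = R_1‖R_2 = 2.48 kΩ.
Base-emitter loop: V_Th = I_B·R_Th + V_BE + (β+1)I_B·R_E, so I_B = (2.48 − 0.7) / (2.48 + 101×0.56) = 0.0302 mA.
I_C = β·I_B = 100×0.0302 = 3.02 mA, and I_E = (β+1)I_B = 3.05 mA.
V_CE = V_CC − I_C·R_C − I_E·R_E = 10 − 3.02×0.82 − 3.05×0.56 = 5.82 V.
V_CE = 5.82 V > 0.2 V confirms active-region operation.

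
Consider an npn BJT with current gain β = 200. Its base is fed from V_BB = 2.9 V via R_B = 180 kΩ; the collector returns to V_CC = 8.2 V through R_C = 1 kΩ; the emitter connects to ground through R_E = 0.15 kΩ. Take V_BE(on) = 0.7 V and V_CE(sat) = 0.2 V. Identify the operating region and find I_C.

Assume active. Base-emitter loop: I_B = (V_BB − V_BE)/(R_B + (β+1)R_E) = (2.9 − 0.7)/(180 + 201×0.15) = 0.0105 mA.
I_C = β·I_B = 200×0.0105 = 2.09 mA.
V_CE = V_CC − I_C·R_C − I_E·R_E = 8.2 − 2.09×1 − 2.1×0.15 = 5.79 V > V_CE(sat), so the active-region assumption holds.

active; I_C ≈ 2.1 mA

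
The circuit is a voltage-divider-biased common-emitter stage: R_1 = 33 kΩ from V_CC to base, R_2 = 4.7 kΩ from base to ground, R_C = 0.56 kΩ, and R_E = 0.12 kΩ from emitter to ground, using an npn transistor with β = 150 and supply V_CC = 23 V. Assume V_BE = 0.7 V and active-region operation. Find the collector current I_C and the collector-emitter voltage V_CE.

Thevenize the base divider: V_Th = V_CC·R_2/(R_1+R_2) = 23×4.7/37.7 = 2.87 V, R_Th = R_1‖R_2 = 4.11 kΩ.
Base-emitter loop: V_Th = I_B·R_Th + V_BE + (β+1)I_B·R_E, so I_B = (2.87 − 0.7) / (4.11 + 151×0.12) = 0.0975 mA.
I_C = β·I_B = 150×0.0975 = 14.6 mA, and I_E = (β+1)I_B = 14.7 mA.
V_CE = V_CC − I_C·R_C − I_E·R_E = 23 − 14.6×0.56 − 14.7×0.12 = 13 V.
V_CE = 13 V > 0.2 V confirms active-region operation.

I_C ≈ 15 mA, V_CE ≈ 13 V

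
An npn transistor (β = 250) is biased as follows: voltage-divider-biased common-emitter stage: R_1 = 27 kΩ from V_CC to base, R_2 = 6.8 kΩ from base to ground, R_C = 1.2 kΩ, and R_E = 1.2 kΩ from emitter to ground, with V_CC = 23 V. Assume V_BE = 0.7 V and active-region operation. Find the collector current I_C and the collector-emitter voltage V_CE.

I_C ≈ 3.2 mA, V_CE ≈ 15 V

Thevenize the base divider: V_Th = V_CC·R_2/(R_1+R_2) = 23×6.8/33.8 = 4.63 V, R_Th = R_1‖R_2 = 5.43 kΩ.
Base-emitter loop: V_Th = I_B·R_Th + V_BE + (β+1)I_B·R_E, so I_B = (4.63 − 0.7) / (5.43 + 251×1.2) = 0.0128 mA.
I_C = β·I_B = 250×0.0128 = 3.2 mA, and I_E = (β+1)I_B = 3.21 mA.
V_CE = V_CC − I_C·R_C − I_E·R_E = 23 − 3.2×1.2 − 3.21×1.2 = 15.3 V.
V_CE = 15.3 V > 0.2 V confirms active-region operation.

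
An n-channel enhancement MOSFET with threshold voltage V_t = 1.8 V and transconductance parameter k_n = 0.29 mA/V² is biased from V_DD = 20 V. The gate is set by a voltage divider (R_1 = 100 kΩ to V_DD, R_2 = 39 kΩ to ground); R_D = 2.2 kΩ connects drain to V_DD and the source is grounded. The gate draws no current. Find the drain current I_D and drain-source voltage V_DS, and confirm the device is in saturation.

V_G = V_DD·R_2/(R_1+R_2) = 20×39/139 = 5.61 V. With the source grounded, V_GS = V_G = 5.61 V.
Assume saturation: I_D = (k_n/2)(V_GS − V_t)² = (0.29/2)×(5.61 − 1.8)² = 0.145×3.81² = 2.11 mA.
V_DS = V_DD − I_D·R_D = 20 − 2.11×2.2 = 15.4 V.
Saturation requires V_DS ≥ V_GS − V_t = 3.81 V; 15.4 ≥ 3.81 ✓.

I_D ≈ 2.1 mA, V_DS ≈ 15 V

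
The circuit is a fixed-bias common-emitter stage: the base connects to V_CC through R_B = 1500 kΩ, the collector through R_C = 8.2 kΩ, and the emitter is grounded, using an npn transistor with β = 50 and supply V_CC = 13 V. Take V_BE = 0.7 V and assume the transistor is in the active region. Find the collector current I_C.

I_C ≈ 0.41 mA

Base loop: V_CC = I_B·R_B + V_BE, so I_B = (13 − 0.7)/1500 kΩ = 0.0082 mA.
In the active region I_C = β·I_B = 50 × 0.0082 = 0.41 mA.
Collector loop: V_CE = V_CC − I_C·R_C = 13 − 0.41×8.2 = 9.64 V.
Since V_CE = 9.64 V > V_CE(sat) ≈ 0.2 V, the transistor is in the active region as assumed.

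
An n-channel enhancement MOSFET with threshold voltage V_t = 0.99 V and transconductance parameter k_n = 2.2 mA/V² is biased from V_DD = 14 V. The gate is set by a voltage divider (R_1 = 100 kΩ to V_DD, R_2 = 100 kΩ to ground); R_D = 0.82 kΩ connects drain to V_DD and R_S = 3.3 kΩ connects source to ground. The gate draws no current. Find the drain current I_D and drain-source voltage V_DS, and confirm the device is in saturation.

I_D ≈ 1.5 mA, V_DS ≈ 7.9 V

V_G = V_DD·R_2/(R_1+R_2) = 14×100/200 = 7 V.
Assume saturation: I_D = (k_n/2)(V_GS − V_t)² with V_GS = V_G − I_D·R_S = 7 − 3.3·I_D.
Substituting gives 12·I_D² − 44.6·I_D + 39.7 = 0, with roots I_D = 1.47 or 2.26 mA.
The root I_D = 2.26 mA gives V_GS = -0.442 V ≤ V_t, so take I_D = 1.47 mA.
Then V_GS = 2.15 V and V_DS = V_DD − I_D(R_D+R_S) = 14 − 1.47×4.12 = 7.94 V.
Saturation requires V_DS ≥ V_GS − V_t = 1.16 V; 7.94 ≥ 1.16 ✓.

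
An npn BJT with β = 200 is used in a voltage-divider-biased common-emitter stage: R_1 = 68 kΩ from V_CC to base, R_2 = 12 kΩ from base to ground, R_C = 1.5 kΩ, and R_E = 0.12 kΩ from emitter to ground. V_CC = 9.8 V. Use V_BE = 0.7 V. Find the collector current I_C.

I_C ≈ 4.5 mA

Thevenize the base divider: V_Th = V_CC·R_2/(R_1+R_2) = 9.8×12/80 = 1.47 V, R_Th = R_1‖R_2 = 10.2 kΩ.
Base-emitter loop: V_Th = I_B·R_Th + V_BE + (β+1)I_B·R_E, so I_B = (1.47 − 0.7) / (10.2 + 201×0.12) = 0.0224 mA.
I_C = β·I_B = 200×0.0224 = 4.49 mA, and I_E = (β+1)I_B = 4.51 mA.
V_CE = V_CC − I_C·R_C − I_E·R_E = 9.8 − 4.49×1.5 − 4.51×0.12 = 2.53 V.
V_CE = 2.53 V > 0.2 V confirms active-region operation.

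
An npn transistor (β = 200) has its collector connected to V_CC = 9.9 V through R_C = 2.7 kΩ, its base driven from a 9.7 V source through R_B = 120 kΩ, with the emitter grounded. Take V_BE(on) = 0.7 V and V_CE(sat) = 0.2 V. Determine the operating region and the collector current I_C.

Assume active: I_B = (9.7 − 0.7)/120 = 0.075 mA, giving I_C = β·I_B = 15 mA.
But then V_CE = 9.9 − 15×2.7 = -30.6 V < V_CE(sat) = 0.2 V — impossible in the active region.
So the transistor is saturated. With V_CE = 0.2 V, I_C = (V_CC − 0.2)/R_C = 9.7/2.7 = 3.59 mA.
Check: β·I_B = 15 mA > I_C = 3.59 mA, confirming saturation.

saturation; I_C ≈ 3.6 mA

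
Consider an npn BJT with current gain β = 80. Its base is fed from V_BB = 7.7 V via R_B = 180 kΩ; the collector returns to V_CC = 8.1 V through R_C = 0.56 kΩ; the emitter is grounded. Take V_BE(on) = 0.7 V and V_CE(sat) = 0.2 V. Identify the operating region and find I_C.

Assume active. Base-emitter loop: I_B = (V_BB − V_BE)/R_B = (7.7 − 0.7)/180 = 0.0389 mA.
I_C = β·I_B = 80×0.0389 = 3.11 mA.
V_CE = V_CC − I_C·R_C = 8.1 − 3.11×0.56 = 6.36 V > V_CE(sat), so the active-region assumption holds.

active; I_C ≈ 3.1 mA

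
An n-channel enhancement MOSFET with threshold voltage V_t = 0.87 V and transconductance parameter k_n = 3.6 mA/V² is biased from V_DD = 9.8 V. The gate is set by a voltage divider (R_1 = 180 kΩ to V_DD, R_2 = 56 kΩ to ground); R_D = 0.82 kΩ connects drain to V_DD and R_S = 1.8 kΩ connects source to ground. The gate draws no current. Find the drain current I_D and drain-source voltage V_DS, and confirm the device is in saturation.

V_G = V_DD·R_2/(R_1+R_2) = 9.8×56/236 = 2.33 V.
Assume saturation: I_D = (k_n/2)(V_GS − V_t)² with V_GS = V_G − I_D·R_S = 2.33 − 1.8·I_D.
Substituting gives 5.83·I_D² − 10.4·I_D + 3.81 = 0, with roots I_D = 0.512 or 1.28 mA.
The root I_D = 1.28 mA gives V_GS = 0.0279 V ≤ V_t, so take I_D = 0.512 mA.
Then V_GS = 1.4 V and V_DS = V_DD − I_D(R_D+R_S) = 9.8 − 0.512×2.62 = 8.46 V.
Saturation requires V_DS ≥ V_GS − V_t = 0.533 V; 8.46 ≥ 0.533 ✓.

I_D ≈ 0.51 mA, V_DS ≈ 8.5 V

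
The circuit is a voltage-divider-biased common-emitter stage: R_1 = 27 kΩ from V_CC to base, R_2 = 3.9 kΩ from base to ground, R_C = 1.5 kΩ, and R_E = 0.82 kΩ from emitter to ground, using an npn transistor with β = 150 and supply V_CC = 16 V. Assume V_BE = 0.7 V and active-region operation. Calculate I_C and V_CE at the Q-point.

I_C ≈ 1.6 mA, V_CE ≈ 12 V

Thevenize the base divider: V_Th = V_CC·R_2/(R_1+R_2) = 16×3.9/30.9 = 2.02 V, R_Th = R_1‖R_2 = 3.41 kΩ.
Base-emitter loop: V_Th = I_B·R_Th + V_BE + (β+1)I_B·R_E, so I_B = (2.02 − 0.7) / (3.41 + 151×0.82) = 0.0104 mA.
I_C = β·I_B = 150×0.0104 = 1.56 mA, and I_E = (β+1)I_B = 1.57 mA.
V_CE = V_CC − I_C·R_C − I_E·R_E = 16 − 1.56×1.5 − 1.57×0.82 = 12.4 V.
V_CE = 12.4 V > 0.2 V confirms active-region operation.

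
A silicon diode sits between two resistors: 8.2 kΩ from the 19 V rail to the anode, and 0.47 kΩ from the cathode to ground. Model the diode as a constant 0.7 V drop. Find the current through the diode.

The two resistors are in series with the diode, so KVL gives 19 = I·8.2 + 0.7 + I·0.47.
I = (19 − 0.7) / (8.2 + 0.47) kΩ = 18.3 / 8.67 = 2.11 mA.

I ≈ 2.1 mA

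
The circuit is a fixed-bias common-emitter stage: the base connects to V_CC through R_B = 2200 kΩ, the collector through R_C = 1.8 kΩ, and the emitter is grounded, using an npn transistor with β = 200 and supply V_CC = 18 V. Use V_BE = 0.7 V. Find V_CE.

V_CE ≈ 15 V

Base loop: V_CC = I_B·R_B + V_BE, so I_B = (18 − 0.7)/2200 kΩ = 0.00786 mA.
In the active region I_C = β·I_B = 200 × 0.00786 = 1.57 mA.
Collector loop: V_CE = V_CC − I_C·R_C = 18 − 1.57×1.8 = 15.2 V.
Since V_CE = 15.2 V > V_CE(sat) ≈ 0.2 V, the transistor is in the active region as assumed.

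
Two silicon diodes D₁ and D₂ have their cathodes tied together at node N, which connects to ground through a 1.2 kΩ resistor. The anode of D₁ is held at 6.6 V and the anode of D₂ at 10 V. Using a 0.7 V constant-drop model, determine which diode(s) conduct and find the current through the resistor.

Only D₂ conducts; I_R ≈ 7.8 mA

Assume both conduct. Then node N would need to be at both 6.6−0.7 = 5.9 V and 10−0.7 = 9.3 V, which is impossible.
Assume only D₂ conducts: V_N = 10 − 0.7 = 9.3 V, so I_R = 9.3/1.2 = 7.75 mA.
Check D₁: its anode-to-cathode voltage is 6.6 − 9.3 = -2.7 V < 0.7 V, so it is off. The assumption is consistent.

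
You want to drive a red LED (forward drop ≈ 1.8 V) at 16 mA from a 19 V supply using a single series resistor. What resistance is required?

The resistor drops V_S − V_D = 19 − 1.8 = 17.2 V at 16 mA.
R = 17.2 V / 16 mA = 1.07 kΩ.

R ≈ 1.1 kΩ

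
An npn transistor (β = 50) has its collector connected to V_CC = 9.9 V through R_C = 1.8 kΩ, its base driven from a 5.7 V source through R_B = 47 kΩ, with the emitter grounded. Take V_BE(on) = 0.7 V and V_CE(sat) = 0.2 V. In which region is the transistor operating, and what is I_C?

active; I_C ≈ 5.3 mA

Assume active. Base-emitter loop: I_B = (V_BB − V_BE)/R_B = (5.7 − 0.7)/47 = 0.106 mA.
I_C = β·I_B = 50×0.106 = 5.32 mA.
V_CE = V_CC − I_C·R_C = 9.9 − 5.32×1.8 = 0.326 V > V_CE(sat), so the active-region assumption holds.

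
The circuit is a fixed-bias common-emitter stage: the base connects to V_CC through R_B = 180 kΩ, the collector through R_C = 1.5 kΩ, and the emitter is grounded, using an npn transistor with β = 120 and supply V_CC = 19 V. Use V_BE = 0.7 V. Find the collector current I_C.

Base loop: V_CC = I_B·R_B + V_BE, so I_B = (19 − 0.7)/180 kΩ = 0.102 mA.
In the active region I_C = β·I_B = 120 × 0.102 = 12.2 mA.
Collector loop: V_CE = V_CC − I_C·R_C = 19 − 12.2×1.5 = 0.7 V.
Since V_CE = 0.7 V > V_CE(sat) ≈ 0.2 V, the transistor is in the active region as assumed.

I_C ≈ 12 mA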